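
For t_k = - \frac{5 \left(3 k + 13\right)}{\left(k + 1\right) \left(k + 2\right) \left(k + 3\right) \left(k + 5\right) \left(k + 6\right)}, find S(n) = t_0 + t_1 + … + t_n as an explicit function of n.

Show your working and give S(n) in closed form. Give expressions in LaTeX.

r(k) = (k + 1)*(k + 5)*(3*k + 16)/((k + 4)*(k + 7)*(3*k + 13)) after simplifying.
A = k + 1, B = k + 7, C = k**2 + 25*k/3 + 52/3.
Solve (k + 1)·f(k+1) − (k + 6)·f(k) = k**2 + 25*k/3 + 52/3.
Degrees (1,1,2) ⇒ d ≤ 5.
Solving with deg f ≤ 5: f(k) = k*(k + 3)*(k + 4)*(k**2 + 8*k + 17)/30.
So s_k = (B(k−1)f/C)·t_k = (k*(k + 3)*(k + 6)*(k**2 + 8*k + 17)/(10*(3*k + 13)))·t_k = k*(-k**2 - 8*k - 17)/(2*(k**3 + 8*k**2 + 17*k + 10)).
Verify: 5*(-3*k - 13)/(k**5 + 17*k**4 + 107*k**3 + 307*k**2 + 396*k + 180) matches t_k.
Telescope: S(n) = s_(n+1) − s_(0) = (-n**3 - 11*n**2 - 36*n - 26)/(2*(n**3 + 11*n**2 + 36*n + 36)) − (0) = (-n**3 - 11*n**2 - 36*n - 26)/(2*(n**3 + 11*n**2 + 36*n + 36)).

S(n) = \frac{- n^{3} - 11 n^{2} - 36 n - 26}{2 \left(n^{3} + 11 n^{2} + 36 n + 36\right)}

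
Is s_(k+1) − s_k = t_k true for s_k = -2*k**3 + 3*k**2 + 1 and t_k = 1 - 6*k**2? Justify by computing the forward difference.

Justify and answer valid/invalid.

s_(k+1) = -2*k**3 - 3*k**2 + 2
s_(k+1) − s_k = 1 - 6*k**2
(s_(k+1) − s_k) − t_k = 0

valid; difference matches t_k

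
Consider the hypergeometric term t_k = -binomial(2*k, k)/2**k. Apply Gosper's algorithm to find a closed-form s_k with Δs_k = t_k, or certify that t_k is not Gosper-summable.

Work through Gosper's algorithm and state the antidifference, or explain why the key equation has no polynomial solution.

t_(k+1)/t_k = (2*k + 1)/(k + 1).
Gosper form: A/B · C(k+1)/C(k) with A=2*k + 1, B=k + 1, C=1.
f must satisfy (2*k + 1)·f(k+1) − (k)·f(k) = 1.
d = -1 from the (1,1,0) case.
Bound -1 < 0, so the key equation has no polynomial solution.

none — t_k is not Gosper-summable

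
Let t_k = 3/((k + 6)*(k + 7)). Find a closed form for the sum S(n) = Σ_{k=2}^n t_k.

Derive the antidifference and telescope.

r(k) = (k + 6)/(k + 8) after simplifying.
Normal form (A,B,C) = (k + 6, k + 8, 1).
Solve (k + 6)·f(k+1) − (k + 7)·f(k) = 1.
Bound: deg f ≤ 1.
Coefficient equations give f(k) = k/6.
Then R = B(k−1)f/C = k*(k + 7)/6, so s_k = R(k)·t_k = k/(2*(k + 6)).
Δs = 3/(k**2 + 13*k + 42), as required.
s_(n+1) = (n + 1)/(2*(n + 7)) and s_(2) = 1/8, so S(n) = 3*(n - 1)/(8*(n + 7)).

S(n) = 3*(n - 1)/(8*(n + 7))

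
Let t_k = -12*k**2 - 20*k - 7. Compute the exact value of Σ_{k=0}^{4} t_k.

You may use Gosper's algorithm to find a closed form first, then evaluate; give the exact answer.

Σ = -595

Ratio r(k) = (12*k**2 + 44*k + 39)/(12*k**2 + 20*k + 7).
Normal form (A,B,C) = (1, 1, k**2 + 5*k/3 + 7/12).
Key eq: (1)·f(k+1) = (1)·f(k) + (k**2 + 5*k/3 + 7/12).
Degrees (0,0,2) ⇒ d ≤ 3.
Coefficient equations give f(k) = k*(4*k**2 + 4*k - 1)/12.
Certificate R = B(k−1)f/C = k*(4*k**2 + 4*k - 1)/((2*k + 1)*(6*k + 7)) gives s_k = k*(-4*k**2 - 4*k + 1).
Check: Δs_k = -12*k**2 - 20*k - 7. ✓
Evaluate s at k=5 and k=0: -595 and 0; difference -595.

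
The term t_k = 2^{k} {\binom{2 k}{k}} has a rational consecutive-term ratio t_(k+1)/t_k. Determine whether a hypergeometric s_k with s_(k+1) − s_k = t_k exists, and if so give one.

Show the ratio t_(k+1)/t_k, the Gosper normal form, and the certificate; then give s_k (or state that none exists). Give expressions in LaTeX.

r(k) = 4*(2*k + 1)/(k + 1) after simplifying.
Take A(k)=8*k + 4, B(k)=k + 1, C(k)=1.
Solve (8*k + 4)·f(k+1) − (k)·f(k) = 1.
deg f ≤ -1 (via 1,1,0).
deg f ≤ -1 is impossible — no certificate.

no hypergeometric antidifference exists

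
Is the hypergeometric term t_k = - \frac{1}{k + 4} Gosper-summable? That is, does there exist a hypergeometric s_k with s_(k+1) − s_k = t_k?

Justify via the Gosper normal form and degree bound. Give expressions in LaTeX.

Step 1: r(k) = (k + 4)/(k + 5).
So A=k + 4 and B=k + 5, with C=1.
Set up (k + 4)·f(k+1) − (k + 4)·f(k) − (1) = 0.
d = 0 from the (1,1,0) case.
f = c0 ⇒ A·f(k+1) − B(k−1)·f(k) − C = -1. The system {-1 = 0} is inconsistent; no antidifference.

No. Not Gosper-summable.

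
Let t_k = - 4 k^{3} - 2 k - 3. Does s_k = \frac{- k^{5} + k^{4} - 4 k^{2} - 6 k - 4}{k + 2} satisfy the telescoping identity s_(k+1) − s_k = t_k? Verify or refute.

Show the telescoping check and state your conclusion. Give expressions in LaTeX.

Invalid: residual \frac{3 k^{4} + 10 k^{3} + 5 k + 2}{k^{2} + 5 k + 6} ≠ 0.

s_(k+1) = (-6*k - (k + 1)**5 + (k + 1)**4 - 4*(k + 1)**2 - 10)/(k + 3)
s_(k+1) − s_k = (-4*k**5 - 17*k**4 - 16*k**3 - 13*k**2 - 22*k - 16)/(k**2 + 5*k + 6)
(s_(k+1) − s_k) − t_k = (3*k**4 + 10*k**3 + 5*k + 2)/(k**2 + 5*k + 6)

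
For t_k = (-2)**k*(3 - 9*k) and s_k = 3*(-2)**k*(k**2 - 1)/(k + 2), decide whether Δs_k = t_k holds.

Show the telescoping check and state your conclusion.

s_(k+1) = 6*(-2)**k*k*(-k - 2)/(k + 3)
s_(k+1) − s_k = (-2)**k*(-9*k**3 - 33*k**2 - 21*k + 9)/(k**2 + 5*k + 6)
(s_(k+1) − s_k) − t_k = 9*(-2)**k*(k**2 + 2*k - 1)/(k**2 + 5*k + 6)

Invalid: residual 9*(-2)**k*(k**2 + 2*k - 1)/(k**2 + 5*k + 6) ≠ 0.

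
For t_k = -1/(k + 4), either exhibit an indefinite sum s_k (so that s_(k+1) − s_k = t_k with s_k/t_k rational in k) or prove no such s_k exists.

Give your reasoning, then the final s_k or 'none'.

no hypergeometric antidifference exists

Ratio r(k) = (k + 4)/(k + 5).
So A=k + 4 and B=k + 5, with C=1.
Key eq: (k + 4)·f(k+1) = (k + 4)·f(k) + (1).
d = 0 from the (1,1,0) case.
Put f(k) = c0: A·f(k+1) − B(k−1)·f(k) − C = -1; need -1 = 0 — inconsistent ⇒ no f, not summable.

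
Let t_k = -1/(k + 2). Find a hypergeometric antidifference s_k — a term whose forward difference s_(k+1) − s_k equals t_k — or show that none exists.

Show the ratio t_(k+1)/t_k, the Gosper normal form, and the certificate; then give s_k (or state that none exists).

none (Gosper's algorithm certifies no s_k)

The ratio is (k + 2)/(k + 3).
A = k + 2, B = k + 3, C = 1.
Need (k + 2)·f(k+1) − (k + 2)·f(k) = 1.
Bound: deg f ≤ 0.
f = c0 ⇒ A·f(k+1) − B(k−1)·f(k) − C = -1. The system {-1 = 0} is inconsistent; no antidifference.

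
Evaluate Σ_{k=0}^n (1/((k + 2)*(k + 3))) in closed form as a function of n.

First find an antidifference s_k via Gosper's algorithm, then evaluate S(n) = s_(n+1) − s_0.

r(k) = (k + 2)/(k + 4) after simplifying.
A = k + 2, B = k + 4, C = 1.
f must satisfy (k + 2)·f(k+1) − (k + 3)·f(k) = 1.
d = 1 from the (1,1,0) case.
Solving with deg f ≤ 1: f(k) = k/2.
So s_k = (B(k−1)f/C)·t_k = (k*(k + 3)/2)·t_k = k/(2*(k + 2)).
Check: Δs_k = 1/(k**2 + 5*k + 6). ✓
s_(n+1) = (n + 1)/(2*(n + 3)) and s_(0) = 0, so S(n) = (n + 1)/(2*(n + 3)).

S(n) = (n + 1)/(2*(n + 3))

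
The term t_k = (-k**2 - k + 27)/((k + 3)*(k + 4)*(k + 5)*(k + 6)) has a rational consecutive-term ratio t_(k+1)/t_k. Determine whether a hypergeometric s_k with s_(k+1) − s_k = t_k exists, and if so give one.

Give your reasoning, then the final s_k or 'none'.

Step 1: r(k) = (k + 3)*(k + (k + 1)**2 - 26)/((k + 7)*(k**2 + k - 27)).
Gosper form: A/B · C(k+1)/C(k) with A=k + 3, B=k + 7, C=k**2 + k - 27.
Need (k + 3)·f(k+1) − (k + 6)·f(k) = k**2 + k - 27.
deg f ≤ 3 (via 1,1,2).
A polynomial solution: f(k) = -k*(k**2 + 27*k + 107)/15.
Certificate R = B(k−1)f/C = -k*(k + 6)*(k**2 + 27*k + 107)/(15*(k**2 + k - 27)) gives s_k = k*(k**2 + 27*k + 107)/(15*(k + 3)*(k + 4)*(k + 5)).
Δs = (-k**2 - k + 27)/(k**4 + 18*k**3 + 119*k**2 + 342*k + 360), as required.

s_k = k*(k**2 + 27*k + 107)/(15*(k + 3)*(k + 4)*(k + 5))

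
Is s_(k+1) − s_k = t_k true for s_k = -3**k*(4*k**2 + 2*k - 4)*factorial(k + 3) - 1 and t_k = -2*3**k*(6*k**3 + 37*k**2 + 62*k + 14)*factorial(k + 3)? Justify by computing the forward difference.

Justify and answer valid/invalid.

Valid — Δs_k = t_k.

s_(k+1) = -3**(k + 1)*(2*k + 4*(k + 1)**2 - 2)*factorial(k + 4) - 1
s_(k+1) − s_k = -2*3**k*(6*k**3 + 37*k**2 + 62*k + 14)*factorial(k + 3)
(s_(k+1) − s_k) − t_k = 0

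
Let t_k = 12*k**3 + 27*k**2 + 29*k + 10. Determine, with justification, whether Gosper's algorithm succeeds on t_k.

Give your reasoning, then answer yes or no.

Step 1: r(k) = (12*k**3 + 63*k**2 + 119*k + 78)/(12*k**3 + 27*k**2 + 29*k + 10).
Factor: A=1; B=1; C=k**3 + 9*k**2/4 + 29*k/12 + 5/6.
f must satisfy (1)·f(k+1) − (1)·f(k) = k**3 + 9*k**2/4 + 29*k/12 + 5/6.
Degrees (0,0,3) ⇒ d ≤ 4.
A polynomial solution: f(k) = k**2*(3*k**2 + 3*k + 4)/12.
So s_k = (B(k−1)f/C)·t_k = (k**2*(3*k**2 + 3*k + 4)/(12*k**3 + 27*k**2 + 29*k + 10))·t_k = k**2*(3*k**2 + 3*k + 4).
s_(k+1) − s_k = 12*k**3 + 27*k**2 + 29*k + 10 = t_k.

Yes. s_k = k**2*(3*k**2 + 3*k + 4).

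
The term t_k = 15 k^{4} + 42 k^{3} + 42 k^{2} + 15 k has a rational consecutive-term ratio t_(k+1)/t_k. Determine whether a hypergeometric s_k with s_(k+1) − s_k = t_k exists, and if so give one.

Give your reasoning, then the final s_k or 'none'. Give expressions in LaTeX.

s_k = k \left(3 k^{4} + 3 k^{3} - 2 k^{2} - 3 k - 1\right)

Ratio r(k) = (5*k**3 + 29*k**2 + 57*k + 38)/(k*(5*k**2 + 9*k + 5)).
Take A(k)=1, B(k)=1, C(k)=k**4 + 14*k**3/5 + 14*k**2/5 + k.
Need (1)·f(k+1) − (1)·f(k) = k**4 + 14*k**3/5 + 14*k**2/5 + k.
deg f ≤ 5 (via 0,0,4).
Coefficient equations give f(k) = k*(k - 1)*(k + 1)*(3*k**2 + 3*k + 1)/15.
Then R = B(k−1)f/C = (k - 1)*(3*k**2 + 3*k + 1)/(3*(5*k**2 + 9*k + 5)), so s_k = R(k)·t_k = k*(3*k**4 + 3*k**3 - 2*k**2 - 3*k - 1).
s_(k+1) − s_k = 3*k*(5*k**3 + 14*k**2 + 14*k + 5) = t_k.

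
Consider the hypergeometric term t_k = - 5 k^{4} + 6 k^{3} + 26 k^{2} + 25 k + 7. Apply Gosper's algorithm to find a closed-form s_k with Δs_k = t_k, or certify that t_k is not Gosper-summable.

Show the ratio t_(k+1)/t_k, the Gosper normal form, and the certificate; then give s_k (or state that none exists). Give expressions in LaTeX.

Step 1: r(k) = (5*k**4 + 14*k**3 - 14*k**2 - 75*k - 59)/(5*k**4 - 6*k**3 - 26*k**2 - 25*k - 7).
So A=1 and B=1, with C=k**4 - 6*k**3/5 - 26*k**2/5 - 5*k - 7/5.
f must satisfy (1)·f(k+1) − (1)·f(k) = k**4 - 6*k**3/5 - 26*k**2/5 - 5*k - 7/5.
From deg A=0, deg B=0, deg C=4: d=5.
Solving with deg f ≤ 5: f(k) = k*(k**4 - 4*k**3 - 4*k**2 - k + 1)/5.
Get s_k = R·t_k = k*(-k**4 + 4*k**3 + 4*k**2 + k - 1) with R(k) = B(k−1)f(k)/C(k) = k*(k**4 - 4*k**3 - 4*k**2 - k + 1)/(5*k**4 - 6*k**3 - 26*k**2 - 25*k - 7).
Verify: -5*k**4 + 6*k**3 + 26*k**2 + 25*k + 7 matches t_k.

s_k = k \left(- k^{4} + 4 k^{3} + 4 k^{2} + k - 1\right)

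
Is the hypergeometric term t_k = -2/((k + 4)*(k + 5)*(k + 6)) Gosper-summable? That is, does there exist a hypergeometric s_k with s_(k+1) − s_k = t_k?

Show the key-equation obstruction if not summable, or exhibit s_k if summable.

r(k) = (k + 4)/(k + 7) after simplifying.
Factor: A=k + 4; B=k + 7; C=1.
Key eq: (k + 4)·f(k+1) = (k + 6)·f(k) + (1).
Bound: deg f ≤ 2.
Solve for f: f(k) = k*(k + 9)/40 (degree 2 ≤ 2).
So s_k = (B(k−1)f/C)·t_k = (k*(k + 6)*(k + 9)/40)·t_k = k*(-k - 9)/(20*(k + 4)*(k + 5)).
Check: Δs_k = -2/(k**3 + 15*k**2 + 74*k + 120). ✓

Yes. s_k = k*(-k - 9)/(20*(k + 4)*(k + 5)).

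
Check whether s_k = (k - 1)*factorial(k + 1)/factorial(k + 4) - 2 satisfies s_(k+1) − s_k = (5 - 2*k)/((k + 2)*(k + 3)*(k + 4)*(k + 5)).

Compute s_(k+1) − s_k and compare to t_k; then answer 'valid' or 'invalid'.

s_(k+1) = k*factorial(k + 2)/factorial(k + 5) - 2
s_(k+1) − s_k = (5 - 2*k)/((k + 2)*(k + 3)*(k + 4)*(k + 5))
(s_(k+1) − s_k) − t_k = 0

valid (s_(k+1) − s_k reduces to t_k)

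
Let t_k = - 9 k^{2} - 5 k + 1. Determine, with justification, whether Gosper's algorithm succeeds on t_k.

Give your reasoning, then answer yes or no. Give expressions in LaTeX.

Step 1: r(k) = (9*k**2 + 23*k + 13)/(9*k**2 + 5*k - 1).
A = 1, B = 1, C = k**2 + 5*k/9 - 1/9.
Set up (1)·f(k+1) − (1)·f(k) − (k**2 + 5*k/9 - 1/9) = 0.
Bound: deg f ≤ 3.
Coefficient equations give f(k) = k*(3*k**2 - 2*k - 2)/9.
Get s_k = R·t_k = k*(-3*k**2 + 2*k + 2) with R(k) = B(k−1)f(k)/C(k) = k*(3*k**2 - 2*k - 2)/(9*k**2 + 5*k - 1).
Verify: -9*k**2 - 5*k + 1 matches t_k.

Yes. s_k = k \left(- 3 k^{2} + 2 k + 2\right).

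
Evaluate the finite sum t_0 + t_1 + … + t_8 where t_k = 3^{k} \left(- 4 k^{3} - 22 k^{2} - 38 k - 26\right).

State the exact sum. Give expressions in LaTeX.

Σ = -32614730

Step 1: r(k) = 3*(2*k**3 + 17*k**2 + 47*k + 45)/(2*k**3 + 11*k**2 + 19*k + 13).
Gosper form: A/B · C(k+1)/C(k) with A=3, B=1, C=k**3 + 11*k**2/2 + 19*k/2 + 13/2.
f must satisfy (3)·f(k+1) − (1)·f(k) = k**3 + 11*k**2/2 + 19*k/2 + 13/2.
From deg A=0, deg B=0, deg C=3: d=3.
A polynomial solution: f(k) = (2*k**3 + 2*k**2 + 4*k + 1)/4.
So s_k = (B(k−1)f/C)·t_k = ((2*k**3 + 2*k**2 + 4*k + 1)/(2*(2*k**3 + 11*k**2 + 19*k + 13)))·t_k = 3**k*(-2*k**3 - 2*k**2 - 4*k - 1).
Verify: 3**k*(-4*k**3 - 22*k**2 - 38*k - 26) matches t_k.
Sum = s_(9) − s_(0); s_(9) = -32614731, s_(0) = -1 ⇒ -32614730.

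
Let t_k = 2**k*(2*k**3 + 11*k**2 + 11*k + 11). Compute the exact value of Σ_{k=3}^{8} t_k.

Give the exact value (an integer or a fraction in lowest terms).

Σ = 719928

Step 1: r(k) = 2*(2*k**3 + 17*k**2 + 39*k + 35)/(2*k**3 + 11*k**2 + 11*k + 11).
Normal form (A,B,C) = (2, 1, k**3 + 11*k**2/2 + 11*k/2 + 11/2).
f must satisfy (2)·f(k+1) − (1)·f(k) = k**3 + 11*k**2/2 + 11*k/2 + 11/2.
From deg A=0, deg B=0, deg C=3: d=3.
Match coefficients ⇒ f(k) = (2*k**3 - k**2 + 3*k + 3)/2.
Then R = B(k−1)f/C = (2*k**3 - k**2 + 3*k + 3)/(2*k**3 + 11*k**2 + 11*k + 11), so s_k = R(k)·t_k = 2**k*(2*k**3 - k**2 + 3*k + 3).
Check: Δs_k = 2**k*(2*k**3 + 11*k**2 + 11*k + 11). ✓
Telescoping: Σ = s_(9) − s_(3) = 720384 − (456) = 719928.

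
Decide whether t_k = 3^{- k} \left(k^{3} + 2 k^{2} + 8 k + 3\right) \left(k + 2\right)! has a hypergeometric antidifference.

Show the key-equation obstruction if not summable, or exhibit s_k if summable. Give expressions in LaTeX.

Yes. s_k = 3^{1 - k} \left(k^{2} + 1\right) \left(k + 2\right)!.

r(k) = (k**4 + 8*k**3 + 30*k**2 + 59*k + 42)/(3*(k**3 + 2*k**2 + 8*k + 3)) after simplifying.
Gosper form: A/B · C(k+1)/C(k) with A=k/3 + 1, B=1, C=k**3 + 2*k**2 + 8*k + 3.
Solve (k/3 + 1)·f(k+1) − (1)·f(k) = k**3 + 2*k**2 + 8*k + 3.
Degrees (1,0,3) ⇒ d ≤ 2.
Coefficient equations give f(k) = 3*(k**2 + 1).
R(k) = B(k−1)·f(k)/C(k) = 3*(k**2 + 1)/(k**3 + 2*k**2 + 8*k + 3); s_k = R·t_k = 3**(1 - k)*(k**2 + 1)*factorial(k + 2).
Δs = (k**3 + 2*k**2 + 8*k + 3)*factorial(k + 2)/3**k, as required.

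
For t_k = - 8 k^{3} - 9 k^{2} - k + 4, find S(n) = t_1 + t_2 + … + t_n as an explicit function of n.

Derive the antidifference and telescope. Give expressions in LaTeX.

S(n) = n \left(- 2 n^{3} - 7 n^{2} - 7 n + 2\right)

Compute t_(k+1)/t_k: get (8*k**3 + 33*k**2 + 43*k + 14)/(8*k**3 + 9*k**2 + k - 4).
Factor: A=1; B=1; C=k**3 + 9*k**2/8 + k/8 - 1/2.
Solve (1)·f(k+1) − (1)·f(k) = k**3 + 9*k**2/8 + k/8 - 1/2.
deg f ≤ 4 (via 0,0,3).
A polynomial solution: f(k) = k*(2*k**3 - k**2 - 2*k - 3)/8.
R(k) = B(k−1)·f(k)/C(k) = k*(2*k**3 - k**2 - 2*k - 3)/(8*k**3 + 9*k**2 + k - 4); s_k = R·t_k = k*(-2*k**3 + k**2 + 2*k + 3).
Verify: -8*k**3 - 9*k**2 - k + 4 matches t_k.
Evaluate: s_(n+1) = -2*n**4 - 7*n**3 - 7*n**2 + 2*n + 4; subtract s_(1) = 4 ⇒ S(n) = n*(-2*n**3 - 7*n**2 - 7*n + 2).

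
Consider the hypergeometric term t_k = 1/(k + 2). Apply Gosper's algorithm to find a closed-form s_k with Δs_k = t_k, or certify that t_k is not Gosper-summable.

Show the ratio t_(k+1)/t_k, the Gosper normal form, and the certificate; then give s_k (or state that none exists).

Compute t_(k+1)/t_k: get (k + 2)/(k + 3).
Normal form (A,B,C) = (k + 2, k + 3, 1).
f must satisfy (k + 2)·f(k+1) − (k + 2)·f(k) = 1.
From deg A=1, deg B=1, deg C=0: d=0.
Write f(k) = c0. Then LHS − RHS = -1, requiring -1 = 0: contradictory. No certificate.

none — t_k is not Gosper-summable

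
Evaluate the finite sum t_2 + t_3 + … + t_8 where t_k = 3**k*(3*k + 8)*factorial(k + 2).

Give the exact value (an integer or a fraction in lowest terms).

r(k) = 3*(k + 3)*(3*k + 11)/(3*k + 8) after simplifying.
Take A(k)=3*k + 9, B(k)=1, C(k)=k + 8/3.
Need (3*k + 9)·f(k+1) − (1)·f(k) = k + 8/3.
d = 0 from the (1,0,1) case.
Match coefficients ⇒ f(k) = 1/3.
Get s_k = R·t_k = 3**k*factorial(k + 2) with R(k) = B(k−1)f(k)/C(k) = 1/(3*k + 8).
Verify: 3**k*(3*k + 8)*factorial(k + 2) matches t_k.
Σ_(k=2)^(8) t_k = s_(9) − s_(2) = 785682374400 − (216) = 785682374184.

Σ = 785682374184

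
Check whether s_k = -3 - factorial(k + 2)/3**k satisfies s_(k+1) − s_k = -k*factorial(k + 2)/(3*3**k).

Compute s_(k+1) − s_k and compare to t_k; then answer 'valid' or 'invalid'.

valid; difference matches t_k

s_(k+1) = -3**(-k - 1)*factorial(k + 3) - 3
s_(k+1) − s_k = -k*factorial(k + 2)/(3*3**k)
(s_(k+1) − s_k) − t_k = 0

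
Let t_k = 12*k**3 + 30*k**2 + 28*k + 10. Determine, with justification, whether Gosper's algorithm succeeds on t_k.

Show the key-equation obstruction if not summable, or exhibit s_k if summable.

Ratio r(k) = (6*k**3 + 33*k**2 + 62*k + 40)/(6*k**3 + 15*k**2 + 14*k + 5).
So A=1 and B=1, with C=k**3 + 5*k**2/2 + 7*k/3 + 5/6.
Solve (1)·f(k+1) − (1)·f(k) = k**3 + 5*k**2/2 + 7*k/3 + 5/6.
d = 4 from the (0,0,3) case.
A polynomial solution: f(k) = k*(k + 1)*(3*k**2 + k + 1)/12.
Certificate R = B(k−1)f/C = k*(3*k**2 + k + 1)/(2*(6*k**2 + 9*k + 5)) gives s_k = k*(3*k**3 + 4*k**2 + 2*k + 1).
Δs = 12*k**3 + 30*k**2 + 28*k + 10, as required.

Yes. s_k = k*(3*k**3 + 4*k**2 + 2*k + 1).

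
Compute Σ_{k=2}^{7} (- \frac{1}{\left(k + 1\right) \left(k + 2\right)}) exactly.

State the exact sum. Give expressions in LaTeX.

Σ = -2/9

Ratio r(k) = (k + 1)/(k + 3).
So A=k + 1 and B=k + 3, with C=1.
Solve (k + 1)·f(k+1) − (k + 2)·f(k) = 1.
deg f ≤ 1 (via 1,1,0).
Match coefficients ⇒ f(k) = k.
R(k) = B(k−1)·f(k)/C(k) = k*(k + 2); s_k = R·t_k = -k/(k + 1).
s_(k+1) − s_k = -1/(k**2 + 3*k + 2) = t_k.
Sum = s_(8) − s_(2); s_(8) = -8/9, s_(2) = -2/3 ⇒ -2/9.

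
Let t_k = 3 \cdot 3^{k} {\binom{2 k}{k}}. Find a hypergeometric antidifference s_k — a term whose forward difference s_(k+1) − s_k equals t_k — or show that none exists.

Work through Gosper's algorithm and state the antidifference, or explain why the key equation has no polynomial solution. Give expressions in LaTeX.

none (Gosper's algorithm certifies no s_k)

Step 1: r(k) = 6*(2*k + 1)/(k + 1).
Normal form (A,B,C) = (12*k + 6, k + 1, 1).
f must satisfy (12*k + 6)·f(k+1) − (k)·f(k) = 1.
Bound: deg f ≤ -1.
d = -1 < 0 ⇒ no nonzero polynomial f; not summable.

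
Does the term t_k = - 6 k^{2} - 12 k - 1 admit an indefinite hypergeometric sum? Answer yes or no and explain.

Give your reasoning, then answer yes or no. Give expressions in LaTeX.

Compute t_(k+1)/t_k: get (6*k**2 + 24*k + 19)/(6*k**2 + 12*k + 1).
A = 1, B = 1, C = k**2 + 2*k + 1/6.
Need (1)·f(k+1) − (1)·f(k) = k**2 + 2*k + 1/6.
Bound: deg f ≤ 3.
A polynomial solution: f(k) = k*(2*k**2 + 3*k - 4)/6.
So s_k = (B(k−1)f/C)·t_k = (k*(2*k**2 + 3*k - 4)/(6*k**2 + 12*k + 1))·t_k = k*(-2*k**2 - 3*k + 4).
s_(k+1) − s_k = -6*k**2 - 12*k - 1 = t_k.

Yes. s_k = k \left(- 2 k^{2} - 3 k + 4\right).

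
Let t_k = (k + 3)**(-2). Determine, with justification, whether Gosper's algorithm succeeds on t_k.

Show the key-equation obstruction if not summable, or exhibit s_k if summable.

Compute t_(k+1)/t_k: get (k + 3)**2/(k + 4)**2.
Take A(k)=k**2 + 6*k + 9, B(k)=k**2 + 8*k + 16, C(k)=1.
f must satisfy (k**2 + 6*k + 9)·f(k+1) − (k**2 + 6*k + 9)·f(k) = 1.
From deg A=2, deg B=2, deg C=0: d=0.
Put f(k) = c0: A·f(k+1) − B(k−1)·f(k) − C = -1; need -1 = 0 — inconsistent ⇒ no f, not summable.

No — key equation has no polynomial f.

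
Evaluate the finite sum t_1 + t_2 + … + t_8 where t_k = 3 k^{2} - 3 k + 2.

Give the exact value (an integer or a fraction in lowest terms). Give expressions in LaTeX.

Σ = 520

Compute t_(k+1)/t_k: get (3*k**2 + 3*k + 2)/(3*k**2 - 3*k + 2).
Factor: A=1; B=1; C=k**2 - k + 2/3.
Need (1)·f(k+1) − (1)·f(k) = k**2 - k + 2/3.
Degrees (0,0,2) ⇒ d ≤ 3.
Solve for f: f(k) = k*(k**2 - 3*k + 4)/3 (degree 3 ≤ 3).
Get s_k = R·t_k = k*(k**2 - 3*k + 4) with R(k) = B(k−1)f(k)/C(k) = k*(k**2 - 3*k + 4)/(3*k**2 - 3*k + 2).
s_(k+1) − s_k = 3*k**2 - 3*k + 2 = t_k.
Sum = s_(9) − s_(1); s_(9) = 522, s_(1) = 2 ⇒ 520.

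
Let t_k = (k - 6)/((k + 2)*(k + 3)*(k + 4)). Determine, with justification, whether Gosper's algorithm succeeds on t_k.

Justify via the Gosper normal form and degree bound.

Ratio r(k) = (k - 5)*(k + 2)/((k - 6)*(k + 5)).
Take A(k)=k + 2, B(k)=k + 5, C(k)=k - 6.
Set up (k + 2)·f(k+1) − (k + 4)·f(k) − (k - 6) = 0.
deg f ≤ 2 (via 1,1,1).
A polynomial solution: f(k) = -k*(k + 8)/3.
So s_k = (B(k−1)f/C)·t_k = (-k*(k + 4)*(k + 8)/(3*(k - 6)))·t_k = k*(-k - 8)/(3*(k + 2)*(k + 3)).
s_(k+1) − s_k = (k - 6)/(k**3 + 9*k**2 + 26*k + 24) = t_k.

Yes. s_k = k*(-k - 8)/(3*(k + 2)*(k + 3)).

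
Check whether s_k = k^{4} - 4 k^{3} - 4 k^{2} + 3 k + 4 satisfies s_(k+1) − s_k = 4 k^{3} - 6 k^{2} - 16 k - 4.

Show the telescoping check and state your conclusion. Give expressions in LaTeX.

Valid — Δs_k = t_k.

s_(k+1) = k*(k**3 - 10*k - 13)
s_(k+1) − s_k = 4*k**3 - 6*k**2 - 16*k - 4
(s_(k+1) − s_k) − t_k = 0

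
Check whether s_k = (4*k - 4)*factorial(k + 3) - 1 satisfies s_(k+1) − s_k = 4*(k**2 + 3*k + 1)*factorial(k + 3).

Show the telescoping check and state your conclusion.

Valid: the claim telescopes to t_k.

s_(k+1) = 4*k*factorial(k + 4) - 1
s_(k+1) − s_k = 4*(k**2 + 3*k + 1)*factorial(k + 3)
(s_(k+1) − s_k) − t_k = 0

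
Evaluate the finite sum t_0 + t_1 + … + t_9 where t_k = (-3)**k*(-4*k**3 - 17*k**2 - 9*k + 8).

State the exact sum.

Σ = 68969234

t_(k+1)/t_k = 3*(-4*k**3 - 29*k**2 - 55*k - 22)/(4*k**3 + 17*k**2 + 9*k - 8).
Normal form (A,B,C) = (-3, 1, k**3 + 17*k**2/4 + 9*k/4 - 2).
Solve (-3)·f(k+1) − (1)·f(k) = k**3 + 17*k**2/4 + 9*k/4 - 2.
From deg A=0, deg B=0, deg C=3: d=3.
Solving with deg f ≤ 3: f(k) = -(k**3 + 2*k**2 - 3*k - 2)/4.
R(k) = B(k−1)·f(k)/C(k) = -(k**3 + 2*k**2 - 3*k - 2)/(4*k**3 + 17*k**2 + 9*k - 8); s_k = R·t_k = (-3)**k*(k**3 + 2*k**2 - 3*k - 2).
Verify: (-3)**k*(-4*k**3 - 17*k**2 - 9*k + 8) matches t_k.
Telescoping: Σ = s_(10) − s_(0) = 68969232 − (-2) = 68969234.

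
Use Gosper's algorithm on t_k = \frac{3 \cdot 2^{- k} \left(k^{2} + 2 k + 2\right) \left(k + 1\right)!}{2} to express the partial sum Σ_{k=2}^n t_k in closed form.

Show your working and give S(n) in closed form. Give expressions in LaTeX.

S(n) = 3 \cdot 2^{- n - 1} \left(- 9 \cdot 2^{n} + n^{3} n! + 5 n^{2} n! + 8 n n! + 4 n!\right)

The ratio is (k + 2)*(2*k + (k + 1)**2 + 4)/(2*(k**2 + 2*k + 2)).
Factor: A=k/2 + 1; B=1; C=k**2 + 2*k + 2.
Set up (k/2 + 1)·f(k+1) − (1)·f(k) − (k**2 + 2*k + 2) = 0.
deg f ≤ 1 (via 1,0,2).
A polynomial solution: f(k) = 2*(k + 1).
Then R = B(k−1)f/C = 2*(k + 1)/(k**2 + 2*k + 2), so s_k = R(k)·t_k = 3*(k + 1)*factorial(k + 1)/2**k.
Δs = 3*(k**2 + 2*k + 2)*factorial(k + 1)/(2*2**k), as required.
s_(n+1) = 3*2**(-n - 1)*(n + 2)*factorial(n + 2) and s_(2) = 27/2, so S(n) = 3*2**(-n - 1)*(-9*2**n + n**3*factorial(n) + 5*n**2*factorial(n) + 8*n*factorial(n) + 4*factorial(n)).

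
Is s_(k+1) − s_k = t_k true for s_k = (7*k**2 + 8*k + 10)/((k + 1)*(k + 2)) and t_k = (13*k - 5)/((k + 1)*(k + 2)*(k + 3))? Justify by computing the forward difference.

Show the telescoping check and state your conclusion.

Valid: the claim telescopes to t_k.

s_(k+1) = (8*k + 7*(k + 1)**2 + 18)/((k + 2)*(k + 3))
s_(k+1) − s_k = (13*k - 5)/(k**3 + 6*k**2 + 11*k + 6)
(s_(k+1) − s_k) − t_k = 0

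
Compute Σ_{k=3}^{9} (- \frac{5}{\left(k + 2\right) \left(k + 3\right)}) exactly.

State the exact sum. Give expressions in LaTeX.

The ratio is (k + 2)/(k + 4).
Normal form (A,B,C) = (k + 2, k + 4, 1).
Need (k + 2)·f(k+1) − (k + 3)·f(k) = 1.
From deg A=1, deg B=1, deg C=0: d=1.
Solve for f: f(k) = k/2 (degree 1 ≤ 1).
Get s_k = R·t_k = -5*k/(2*k + 4) with R(k) = B(k−1)f(k)/C(k) = k*(k + 3)/2.
s_(k+1) − s_k = -5/(k**2 + 5*k + 6) = t_k.
Telescoping: Σ = s_(10) − s_(3) = -25/12 − (-3/2) = -7/12.

Σ = -7/12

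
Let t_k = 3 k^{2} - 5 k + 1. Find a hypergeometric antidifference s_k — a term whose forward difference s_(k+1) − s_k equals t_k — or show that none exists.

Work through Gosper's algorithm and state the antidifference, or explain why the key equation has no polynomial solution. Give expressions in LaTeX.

s_k = k \left(k^{2} - 4 k + 4\right)

Ratio r(k) = (3*k**2 + k - 1)/(3*k**2 - 5*k + 1).
Normal form (A,B,C) = (1, 1, k**2 - 5*k/3 + 1/3).
Solve (1)·f(k+1) − (1)·f(k) = k**2 - 5*k/3 + 1/3.
From deg A=0, deg B=0, deg C=2: d=3.
A polynomial solution: f(k) = k*(k - 2)**2/3.
Get s_k = R·t_k = k*(k**2 - 4*k + 4) with R(k) = B(k−1)f(k)/C(k) = k*(k - 2)**2/(3*k**2 - 5*k + 1).
Verify: 3*k**2 - 5*k + 1 matches t_k.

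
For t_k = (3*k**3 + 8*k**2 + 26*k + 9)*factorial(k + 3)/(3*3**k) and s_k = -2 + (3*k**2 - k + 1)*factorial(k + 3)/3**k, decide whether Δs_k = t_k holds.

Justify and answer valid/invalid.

Valid: the claim telescopes to t_k.

s_(k+1) = -3**(-k - 1)*(k - 3*(k + 1)**2)*factorial(k + 4) - 2
s_(k+1) − s_k = (3*k**3 + 8*k**2 + 26*k + 9)*factorial(k + 3)/(3*3**k)
(s_(k+1) − s_k) − t_k = 0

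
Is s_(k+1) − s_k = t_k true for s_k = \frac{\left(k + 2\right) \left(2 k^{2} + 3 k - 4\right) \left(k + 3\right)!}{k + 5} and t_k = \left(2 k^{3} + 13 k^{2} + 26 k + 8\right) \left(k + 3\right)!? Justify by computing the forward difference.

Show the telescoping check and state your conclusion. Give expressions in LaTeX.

s_(k+1) = (k + 3)*(2*k**2 + 7*k + 1)*factorial(k + 4)/(k + 6)
s_(k+1) − s_k = (2*k**5 + 29*k**4 + 160*k**3 + 417*k**2 + 463*k + 108)*factorial(k + 3)/((k + 5)*(k + 6))
(s_(k+1) − s_k) − t_k = -3*(2*k**4 + 23*k**3 + 89*k**2 + 135*k + 44)*factorial(k + 3)/((k + 5)*(k + 6))

Invalid: residual - \frac{3 \left(2 k^{4} + 23 k^{3} + 89 k^{2} + 135 k + 44\right) \left(k + 3\right)!}{\left(k + 5\right) \left(k + 6\right)} ≠ 0.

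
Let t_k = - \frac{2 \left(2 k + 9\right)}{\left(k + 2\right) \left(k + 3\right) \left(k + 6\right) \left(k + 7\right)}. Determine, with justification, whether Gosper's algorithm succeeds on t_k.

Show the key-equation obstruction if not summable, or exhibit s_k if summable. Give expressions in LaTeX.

Compute t_(k+1)/t_k: get (k + 2)*(k + 6)*(2*k + 11)/((k + 4)*(k + 8)*(2*k + 9)).
A = k + 2, B = k + 8, C = k**3 + 27*k**2/2 + 121*k/2 + 90.
Need (k + 2)·f(k+1) − (k + 7)·f(k) = k**3 + 27*k**2/2 + 121*k/2 + 90.
d = 5 from the (1,1,3) case.
Solving with deg f ≤ 5: f(k) = k*(k + 3)*(k + 4)*(k + 5)*(k + 8)/24.
Certificate R = B(k−1)f/C = k*(k + 3)*(k + 7)*(k + 8)/(12*(2*k + 9)) gives s_k = k*(-k - 8)/(6*(k**2 + 8*k + 12)).
s_(k+1) − s_k = 2*(-2*k - 9)/(k**4 + 18*k**3 + 113*k**2 + 288*k + 252) = t_k.

Yes. s_k = \frac{k \left(- k - 8\right)}{6 \left(k^{2} + 8 k + 12\right)}.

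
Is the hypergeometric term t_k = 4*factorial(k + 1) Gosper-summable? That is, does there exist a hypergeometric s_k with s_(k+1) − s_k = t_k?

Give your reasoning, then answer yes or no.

No — t_k has no hypergeometric antidifference.

t_(k+1)/t_k = k + 2.
Gosper form: A/B · C(k+1)/C(k) with A=k + 2, B=1, C=1.
f must satisfy (k + 2)·f(k+1) − (1)·f(k) = 1.
From deg A=1, deg B=0, deg C=0: d=-1.
deg f ≤ -1 is impossible — no certificate.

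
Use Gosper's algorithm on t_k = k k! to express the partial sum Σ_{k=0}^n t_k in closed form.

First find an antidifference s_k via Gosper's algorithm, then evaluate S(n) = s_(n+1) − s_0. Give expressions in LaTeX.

t_(k+1)/t_k = (k + 1)**2/k.
A = k + 1, B = 1, C = k.
Key eq: (k + 1)·f(k+1) = (1)·f(k) + (k).
Degrees (1,0,1) ⇒ d ≤ 0.
Solve for f: f(k) = 1 (degree 0 ≤ 0).
Get s_k = R·t_k = factorial(k) with R(k) = B(k−1)f(k)/C(k) = 1/k.
s_(k+1) − s_k = k*factorial(k) = t_k.
s_(n+1) = factorial(n + 1) and s_(0) = 1, so S(n) = n*factorial(n) + factorial(n) - 1.

S(n) = n n! + n! - 1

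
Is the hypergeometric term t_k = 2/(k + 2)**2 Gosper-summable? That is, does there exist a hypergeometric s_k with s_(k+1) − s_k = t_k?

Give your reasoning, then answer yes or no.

No — the linear system for f has no solution.

Step 1: r(k) = (k + 2)**2/(k + 3)**2.
So A=k**2 + 4*k + 4 and B=k**2 + 6*k + 9, with C=1.
Set up (k**2 + 4*k + 4)·f(k+1) − (k**2 + 4*k + 4)·f(k) − (1) = 0.
Degrees (2,2,0) ⇒ d ≤ 0.
Write f(k) = c0. Then LHS − RHS = -1, requiring -1 = 0: contradictory. No certificate.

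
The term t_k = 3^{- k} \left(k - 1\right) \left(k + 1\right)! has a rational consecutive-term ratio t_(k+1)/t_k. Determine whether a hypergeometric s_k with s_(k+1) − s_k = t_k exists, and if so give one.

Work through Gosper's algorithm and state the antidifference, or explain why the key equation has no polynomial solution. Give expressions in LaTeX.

s_k = 3^{1 - k} \left(k + 1\right)!

r(k) = k*(k + 2)/(3*(k - 1)) after simplifying.
Gosper form: A/B · C(k+1)/C(k) with A=k/3 + 2/3, B=1, C=k - 1.
f must satisfy (k/3 + 2/3)·f(k+1) − (1)·f(k) = k - 1.
Degrees (1,0,1) ⇒ d ≤ 0.
Coefficient equations give f(k) = 3.
R(k) = B(k−1)·f(k)/C(k) = 3/(k - 1); s_k = R·t_k = 3**(1 - k)*factorial(k + 1).
Δs = (k - 1)*factorial(k + 1)/3**k, as required.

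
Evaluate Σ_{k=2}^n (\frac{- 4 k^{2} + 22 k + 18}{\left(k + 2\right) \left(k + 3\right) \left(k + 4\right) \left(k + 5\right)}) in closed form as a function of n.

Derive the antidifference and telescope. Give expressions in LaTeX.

Compute t_(k+1)/t_k: get (k + 2)*(11*k - 2*(k + 1)**2 + 20)/((k + 6)*(-2*k**2 + 11*k + 9)).
A = k + 2, B = k + 6, C = k**2 - 11*k/2 - 9/2.
Need (k + 2)·f(k+1) − (k + 5)·f(k) = k**2 - 11*k/2 - 9/2.
From deg A=1, deg B=1, deg C=2: d=3.
A polynomial solution: f(k) = -k*(k**2 + 33*k + 20)/24.
Certificate R = B(k−1)f/C = -k*(k + 5)*(k**2 + 33*k + 20)/(12*(2*k**2 - 11*k - 9)) gives s_k = k*(k**2 + 33*k + 20)/(6*(k + 2)*(k + 3)*(k + 4)).
Δs = 2*(-2*k**2 + 11*k + 9)/(k**4 + 14*k**3 + 71*k**2 + 154*k + 120), as required.
Telescope: S(n) = s_(n+1) − s_(2) = (n**3 + 36*n**2 + 89*n + 54)/(6*(n**3 + 12*n**2 + 47*n + 60)) − (1/4) = (-n**3 + 36*n**2 + 37*n - 72)/(12*(n**3 + 12*n**2 + 47*n + 60)).

S(n) = \frac{- n^{3} + 36 n^{2} + 37 n - 72}{12 \left(n^{3} + 12 n^{2} + 47 n + 60\right)}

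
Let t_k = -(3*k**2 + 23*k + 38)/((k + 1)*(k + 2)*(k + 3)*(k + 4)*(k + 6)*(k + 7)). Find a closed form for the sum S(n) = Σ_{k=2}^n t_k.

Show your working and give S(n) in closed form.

Ratio r(k) = (k + 1)*(k + 6)*(23*k + 3*(k + 1)**2 + 61)/((k + 5)*(k + 8)*(3*k**2 + 23*k + 38)).
Factor: A=k + 1; B=k + 8; C=k**3 + 38*k**2/3 + 51*k + 190/3.
Solve (k + 1)·f(k+1) − (k + 7)·f(k) = k**3 + 38*k**2/3 + 51*k + 190/3.
From deg A=1, deg B=1, deg C=3: d=6.
Match coefficients ⇒ f(k) = k*(k + 2)*(k + 4)*(k + 5)*(k**2 + 10*k + 27)/54.
Get s_k = R·t_k = k*(-k**2 - 10*k - 27)/(18*(k**3 + 10*k**2 + 27*k + 18)) with R(k) = B(k−1)f(k)/C(k) = k*(k + 2)*(k + 4)*(k + 7)*(k**2 + 10*k + 27)/(18*(3*k**2 + 23*k + 38)).
Verify: (-3*k**2 - 23*k - 38)/(k**6 + 23*k**5 + 207*k**4 + 925*k**3 + 2144*k**2 + 2412*k + 1008) matches t_k.
Evaluate: s_(n+1) = (-n**3 - 13*n**2 - 50*n - 38)/(18*(n**3 + 13*n**2 + 50*n + 56)); subtract s_(2) = -17/360 ⇒ S(n) = (-n**3 - 13*n**2 - 50*n + 64)/(120*(n**3 + 13*n**2 + 50*n + 56)).

S(n) = (-n**3 - 13*n**2 - 50*n + 64)/(120*(n**3 + 13*n**2 + 50*n + 56))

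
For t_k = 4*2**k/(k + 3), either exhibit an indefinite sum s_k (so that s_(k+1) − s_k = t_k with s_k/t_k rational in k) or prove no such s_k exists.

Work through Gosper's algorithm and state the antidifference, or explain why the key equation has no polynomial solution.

none — t_k is not Gosper-summable

Ratio r(k) = 2*(k + 3)/(k + 4).
Factor: A=2*k + 6; B=k + 4; C=1.
Solve (2*k + 6)·f(k+1) − (k + 3)·f(k) = 1.
d = -1 from the (1,1,0) case.
deg f ≤ -1 is impossible — no certificate.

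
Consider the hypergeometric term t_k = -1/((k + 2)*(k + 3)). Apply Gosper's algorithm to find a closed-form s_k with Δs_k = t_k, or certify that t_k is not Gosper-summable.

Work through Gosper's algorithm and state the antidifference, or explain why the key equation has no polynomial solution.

s_k = -k/(2*k + 4)

Ratio r(k) = (k + 2)/(k + 4).
So A=k + 2 and B=k + 4, with C=1.
f must satisfy (k + 2)·f(k+1) − (k + 3)·f(k) = 1.
deg f ≤ 1 (via 1,1,0).
Solve for f: f(k) = k/2 (degree 1 ≤ 1).
Get s_k = R·t_k = -k/(2*k + 4) with R(k) = B(k−1)f(k)/C(k) = k*(k + 3)/2.
Check: Δs_k = -1/(k**2 + 5*k + 6). ✓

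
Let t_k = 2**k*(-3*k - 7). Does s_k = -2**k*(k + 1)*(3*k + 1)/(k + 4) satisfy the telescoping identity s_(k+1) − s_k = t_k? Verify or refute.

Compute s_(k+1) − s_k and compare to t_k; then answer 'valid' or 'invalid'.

s_(k+1) = -2**(k + 1)*(k + 2)*(3*k + 4)/(k + 5)
s_(k+1) − s_k = 2**k*(-3*k**3 - 25*k**2 - 75*k - 59)/(k**2 + 9*k + 20)
(s_(k+1) − s_k) − t_k = 2**k*(9*k**2 + 48*k + 81)/(k**2 + 9*k + 20)

Invalid: residual 2**k*(9*k**2 + 48*k + 81)/(k**2 + 9*k + 20) ≠ 0.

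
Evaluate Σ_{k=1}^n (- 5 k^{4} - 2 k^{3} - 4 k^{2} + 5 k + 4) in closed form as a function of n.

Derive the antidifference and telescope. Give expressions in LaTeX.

S(n) = n \left(- n^{4} - 3 n^{3} - 4 n^{2} + 6\right)

r(k) = (5*k**4 + 22*k**3 + 40*k**2 + 29*k + 2)/(5*k**4 + 2*k**3 + 4*k**2 - 5*k - 4) after simplifying.
So A=1 and B=1, with C=k**4 + 2*k**3/5 + 4*k**2/5 - k - 4/5.
Solve (1)·f(k+1) − (1)·f(k) = k**4 + 2*k**3/5 + 4*k**2/5 - k - 4/5.
Degrees (0,0,4) ⇒ d ≤ 5.
Coefficient equations give f(k) = k*(k**4 - 2*k**3 + 2*k**2 - 4*k - 1)/5.
Then R = B(k−1)f/C = k*(k**4 - 2*k**3 + 2*k**2 - 4*k - 1)/(5*k**4 + 2*k**3 + 4*k**2 - 5*k - 4), so s_k = R(k)·t_k = k*(-k**4 + 2*k**3 - 2*k**2 + 4*k + 1).
s_(k+1) − s_k = -5*k**4 - 2*k**3 - 4*k**2 + 5*k + 4 = t_k.
Σ_(k=1)^n t_k = s_(n+1) − s_(1) = (-n**5 - 3*n**4 - 4*n**3 + 6*n + 4) − (4), i.e. n*(-n**4 - 3*n**3 - 4*n**2 + 6).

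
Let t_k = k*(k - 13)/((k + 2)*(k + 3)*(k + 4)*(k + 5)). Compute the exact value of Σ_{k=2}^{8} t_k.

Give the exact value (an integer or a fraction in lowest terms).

Σ = -161/2145

Compute t_(k+1)/t_k: get (k - 12)*(k + 1)*(k + 2)/(k*(k - 13)*(k + 6)).
Normal form (A,B,C) = (k + 2, k + 6, k**2 - 13*k).
Key eq: (k + 2)·f(k+1) = (k + 5)·f(k) + (k**2 - 13*k).
Degrees (1,1,2) ⇒ d ≤ 3.
Solving with deg f ≤ 3: f(k) = -k*(k - 1)*(k + 22)/12.
So s_k = (B(k−1)f/C)·t_k = (-(k - 1)*(k + 5)*(k + 22)/(12*(k - 13)))·t_k = -k*(k**2 + 21*k - 22)/(12*(k + 2)*(k + 3)*(k + 4)).
Check: Δs_k = k*(k - 13)/(k**4 + 14*k**3 + 71*k**2 + 154*k + 120). ✓
Telescoping: Σ = s_(9) − s_(2) = -31/286 − (-1/30) = -161/2145.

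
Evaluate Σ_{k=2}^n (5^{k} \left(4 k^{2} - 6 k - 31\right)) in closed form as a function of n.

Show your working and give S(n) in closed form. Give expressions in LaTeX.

Ratio r(k) = 5*(4*k**2 + 2*k - 33)/(4*k**2 - 6*k - 31).
Gosper form: A/B · C(k+1)/C(k) with A=5, B=1, C=k**2 - 3*k/2 - 31/4.
Need (5)·f(k+1) − (1)·f(k) = k**2 - 3*k/2 - 31/4.
deg f ≤ 2 (via 0,0,2).
A polynomial solution: f(k) = (k**2 - 4*k - 4)/4.
So s_k = (B(k−1)f/C)·t_k = ((k**2 - 4*k - 4)/(4*k**2 - 6*k - 31))·t_k = 5**k*(k**2 - 4*k - 4).
Δs = 5**k*(4*k**2 - 6*k - 31), as required.
Evaluate: s_(n+1) = 5**(n + 1)*(n**2 - 2*n - 7); subtract s_(2) = -200 ⇒ S(n) = 5*5**n*n**2 - 10*5**n*n - 35*5**n + 200.

S(n) = 5 \cdot 5^{n} n^{2} - 10 \cdot 5^{n} n - 35 \cdot 5^{n} + 200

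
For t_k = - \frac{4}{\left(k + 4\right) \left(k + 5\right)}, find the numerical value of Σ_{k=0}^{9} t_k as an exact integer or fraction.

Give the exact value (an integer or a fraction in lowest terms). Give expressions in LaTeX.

t_(k+1)/t_k = (k + 4)/(k + 6).
Gosper form: A/B · C(k+1)/C(k) with A=k + 4, B=k + 6, C=1.
f must satisfy (k + 4)·f(k+1) − (k + 5)·f(k) = 1.
Bound: deg f ≤ 1.
A polynomial solution: f(k) = k/4.
R(k) = B(k−1)·f(k)/C(k) = k*(k + 5)/4; s_k = R·t_k = -k/(k + 4).
Δs = -4/(k**2 + 9*k + 20), as required.
Sum = s_(10) − s_(0); s_(10) = -5/7, s_(0) = 0 ⇒ -5/7.

Σ = -5/7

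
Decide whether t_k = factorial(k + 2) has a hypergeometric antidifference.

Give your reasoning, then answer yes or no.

No; the degree bound rules out any f.

Step 1: r(k) = k + 3.
A = k + 3, B = 1, C = 1.
Need (k + 3)·f(k+1) − (1)·f(k) = 1.
Degrees (1,0,0) ⇒ d ≤ -1.
Bound -1 < 0, so the key equation has no polynomial solution.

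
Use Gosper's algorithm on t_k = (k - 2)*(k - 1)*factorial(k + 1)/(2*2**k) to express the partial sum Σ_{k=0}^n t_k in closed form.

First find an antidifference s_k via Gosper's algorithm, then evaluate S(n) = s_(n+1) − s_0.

t_(k+1)/t_k = k*(k + 2)/(2*(k - 2)).
Normal form (A,B,C) = (k/2 + 1, 1, k**2 - 3*k + 2).
f must satisfy (k/2 + 1)·f(k+1) − (1)·f(k) = k**2 - 3*k + 2.
Degrees (1,0,2) ⇒ d ≤ 1.
Solve for f: f(k) = 2*(k - 4) (degree 1 ≤ 1).
So s_k = (B(k−1)f/C)·t_k = (2*(k - 4)/((k - 2)*(k - 1)))·t_k = (k - 4)*factorial(k + 1)/2**k.
Verify: (k - 2)*(k - 1)*factorial(k + 1)/(2*2**k) matches t_k.
s_(n+1) = 2**(-n - 1)*(n - 3)*factorial(n + 2) and s_(0) = -4, so S(n) = 2**(-n - 1)*(2**(n + 3) + n**3*factorial(n) - 7*n*factorial(n) - 6*factorial(n)).

S(n) = 2**(-n - 1)*(2**(n + 3) + n**3*factorial(n) - 7*n*factorial(n) - 6*factorial(n))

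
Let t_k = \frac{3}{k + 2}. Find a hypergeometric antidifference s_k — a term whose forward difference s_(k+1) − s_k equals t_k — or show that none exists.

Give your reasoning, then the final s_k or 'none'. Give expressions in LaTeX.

no hypergeometric antidifference exists

r(k) = (k + 2)/(k + 3) after simplifying.
So A=k + 2 and B=k + 3, with C=1.
Set up (k + 2)·f(k+1) − (k + 2)·f(k) − (1) = 0.
Degrees (1,1,0) ⇒ d ≤ 0.
Write f(k) = c0. Then LHS − RHS = -1, requiring -1 = 0: contradictory. No certificate.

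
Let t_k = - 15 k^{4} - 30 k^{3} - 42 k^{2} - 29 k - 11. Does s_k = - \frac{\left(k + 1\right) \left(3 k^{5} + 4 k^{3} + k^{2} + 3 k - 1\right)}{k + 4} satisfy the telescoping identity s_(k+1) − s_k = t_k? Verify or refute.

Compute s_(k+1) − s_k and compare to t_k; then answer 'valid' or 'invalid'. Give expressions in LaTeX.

Invalid: residual \frac{3 \left(12 k^{5} + 90 k^{4} + 158 k^{3} + 196 k^{2} + 124 k + 45\right)}{k^{2} + 9 k + 20} ≠ 0.

s_(k+1) = -(k + 2)*(3*k + 3*(k + 1)**5 + 4*(k + 1)**3 + (k + 1)**2 + 2)/(k + 5)
s_(k+1) − s_k = (-15*k**6 - 129*k**5 - 342*k**4 - 533*k**3 - 524*k**2 - 307*k - 85)/(k**2 + 9*k + 20)
(s_(k+1) − s_k) − t_k = 3*(12*k**5 + 90*k**4 + 158*k**3 + 196*k**2 + 124*k + 45)/(k**2 + 9*k + 20)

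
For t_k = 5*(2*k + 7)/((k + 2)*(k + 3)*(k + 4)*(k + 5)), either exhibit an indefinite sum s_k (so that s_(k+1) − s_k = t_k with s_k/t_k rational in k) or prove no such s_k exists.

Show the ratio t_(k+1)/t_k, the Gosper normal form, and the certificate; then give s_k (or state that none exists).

s_k = 5*k*(k + 6)/(8*(k**2 + 6*k + 8))

r(k) = (k + 2)*(2*k + 9)/((k + 6)*(2*k + 7)) after simplifying.
Take A(k)=k + 2, B(k)=k + 6, C(k)=k + 7/2.
Set up (k + 2)·f(k+1) − (k + 5)·f(k) − (k + 7/2) = 0.
d = 3 from the (1,1,1) case.
Solving with deg f ≤ 3: f(k) = k*(k + 3)*(k + 6)/16.
R(k) = B(k−1)·f(k)/C(k) = k*(k + 3)*(k + 5)*(k + 6)/(8*(2*k + 7)); s_k = R·t_k = 5*k*(k + 6)/(8*(k**2 + 6*k + 8)).
Verify: 5*(2*k + 7)/(k**4 + 14*k**3 + 71*k**2 + 154*k + 120) matches t_k.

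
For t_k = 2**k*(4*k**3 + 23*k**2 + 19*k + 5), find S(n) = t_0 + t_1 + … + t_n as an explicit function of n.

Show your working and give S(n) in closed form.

r(k) = 2*(4*k**3 + 35*k**2 + 77*k + 51)/(4*k**3 + 23*k**2 + 19*k + 5) after simplifying.
Take A(k)=2, B(k)=1, C(k)=k**3 + 23*k**2/4 + 19*k/4 + 5/4.
f must satisfy (2)·f(k+1) − (1)·f(k) = k**3 + 23*k**2/4 + 19*k/4 + 5/4.
d = 3 from the (0,0,3) case.
Coefficient equations give f(k) = (4*k**3 - k**2 - k + 1)/4.
R(k) = B(k−1)·f(k)/C(k) = (4*k**3 - k**2 - k + 1)/(4*k**3 + 23*k**2 + 19*k + 5); s_k = R·t_k = 2**k*(4*k**3 - k**2 - k + 1).
Verify: 2**k*(4*k**3 + 23*k**2 + 19*k + 5) matches t_k.
Telescope: S(n) = s_(n+1) − s_(0) = 2**(n + 1)*(4*n**3 + 11*n**2 + 9*n + 3) − (1) = 8*2**n*n**3 + 22*2**n*n**2 + 18*2**n*n + 6*2**n - 1.

S(n) = 8*2**n*n**3 + 22*2**n*n**2 + 18*2**n*n + 6*2**n - 1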